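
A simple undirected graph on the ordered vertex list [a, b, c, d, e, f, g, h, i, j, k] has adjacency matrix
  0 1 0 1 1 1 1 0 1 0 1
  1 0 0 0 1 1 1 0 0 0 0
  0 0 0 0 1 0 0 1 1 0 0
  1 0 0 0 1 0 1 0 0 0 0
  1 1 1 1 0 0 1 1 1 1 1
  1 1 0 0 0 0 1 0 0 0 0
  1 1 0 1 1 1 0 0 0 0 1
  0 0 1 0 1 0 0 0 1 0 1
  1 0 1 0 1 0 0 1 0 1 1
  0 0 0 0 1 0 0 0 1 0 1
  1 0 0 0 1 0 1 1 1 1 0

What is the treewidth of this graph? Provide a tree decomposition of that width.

Treewidth 3.
One such decomposition:
Bags: B1 = {a, e, g, k}  B2 = {a, e, i, k}  B3 = {e, h, i, k}  B4 = {a, b, e, g}  B5 = {e, i, j, k}  B6 = {a, d, e, g}  B7 = {c, e, h, i}  B8 = {a, b, f, g}
Tree: B1–B2, B2–B3, B1–B4, B3–B5, B1–B6, B3–B7, B4–B8

The largest bag has 4 vertices, giving width 3; this decomposition certifies tw(G) ≤ 3. For the lower bound, the 4 vertices {a, d, e, g} are pairwise adjacent, and any tree decomposition puts a clique entirely inside one bag — forcing width ≥ 3. Combining the bounds, tw(G) = 3.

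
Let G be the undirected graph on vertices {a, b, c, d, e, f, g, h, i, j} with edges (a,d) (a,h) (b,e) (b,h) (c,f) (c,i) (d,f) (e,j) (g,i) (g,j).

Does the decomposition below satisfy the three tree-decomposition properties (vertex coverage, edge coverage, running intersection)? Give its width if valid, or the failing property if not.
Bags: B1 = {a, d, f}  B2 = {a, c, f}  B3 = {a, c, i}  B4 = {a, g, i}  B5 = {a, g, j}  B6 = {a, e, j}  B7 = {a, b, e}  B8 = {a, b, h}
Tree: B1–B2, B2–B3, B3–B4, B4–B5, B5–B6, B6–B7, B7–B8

Every vertex of G appears in some bag (union = {a, b, c, d, e, f, g, h, i, j}); every edge is covered by a bag; and for each vertex v the set of bags containing v is connected in the bag tree. The decomposition is therefore valid. The largest bag has 3 vertices, so the width is 2.

Yes; width 2.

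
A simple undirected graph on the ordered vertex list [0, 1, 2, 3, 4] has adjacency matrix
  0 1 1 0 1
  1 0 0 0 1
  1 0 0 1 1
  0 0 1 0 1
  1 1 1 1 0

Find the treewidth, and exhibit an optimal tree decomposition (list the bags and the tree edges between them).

Each bag holds 3 vertices, so the decomposition has width 2, which upper-bounds the treewidth. Conversely, {0, 1, 4} is a clique of size 3, and the vertices of any clique must share a bag in every tree decomposition; so some bag has ≥ 3 vertices and tw(G) ≥ 2. The upper and lower bounds meet at 2, so that is the treewidth.

Treewidth 2.
Bags: B1 = {0, 1, 4}  B2 = {0, 2, 4}  B3 = {2, 3, 4}
Tree: B1–B2, B2–B3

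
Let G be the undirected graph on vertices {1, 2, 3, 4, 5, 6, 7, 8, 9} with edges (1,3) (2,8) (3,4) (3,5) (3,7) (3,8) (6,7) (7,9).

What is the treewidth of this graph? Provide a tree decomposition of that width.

The largest bag has 2 vertices, giving width 1; this decomposition certifies tw(G) ≤ 1. G has an edge, so its treewidth is at least 1. Hence tw(G) = 1 exactly.

Treewidth 1.
One such decomposition:
Bags: B1 = {7, 9}  B2 = {3, 7}  B3 = {3, 8}  B4 = {1, 3}  B5 = {6, 7}  B6 = {3, 5}  B7 = {2, 8}  B8 = {3, 4}
Tree: B1–B2, B2–B3, B3–B4, B1–B5, B4–B6, B3–B7, B6–B8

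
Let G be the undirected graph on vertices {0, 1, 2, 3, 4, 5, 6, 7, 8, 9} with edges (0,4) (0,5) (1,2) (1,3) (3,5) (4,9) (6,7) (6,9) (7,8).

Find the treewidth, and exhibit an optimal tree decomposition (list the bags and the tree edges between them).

Every bag has size at most 2, so the width is 2 − 1 = 1 and tw(G) ≤ 1. G has an edge, so its treewidth is at least 1. Combining the bounds, tw(G) = 1.

Treewidth 1.
Bags: B1 = {7, 8}  B2 = {6, 7}  B3 = {6, 9}  B4 = {4, 9}  B5 = {0, 4}  B6 = {0, 5}  B7 = {3, 5}  B8 = {1, 3}  B9 = {1, 2}
Tree: B1–B2, B2–B3, B3–B4, B4–B5, B5–B6, B6–B7, B7–B8, B8–B9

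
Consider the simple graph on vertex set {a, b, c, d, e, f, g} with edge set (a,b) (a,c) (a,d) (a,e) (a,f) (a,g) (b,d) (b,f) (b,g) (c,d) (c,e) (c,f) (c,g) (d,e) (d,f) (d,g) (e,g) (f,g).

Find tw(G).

A width-4 tree decomposition is:
Bags: B1 = {a, b, d, f, g}  B2 = {a, c, d, f, g}  B3 = {a, c, d, e, g}
Tree: B1–B2, B2–B3
The largest bag has 5 vertices, giving width 4; this decomposition certifies tw(G) ≤ 4. On the other hand G contains the 5-clique {a, c, d, e, g}. A clique must lie in a single bag of any decomposition, so no decomposition can have width below 4. The upper and lower bounds meet at 4, so that is the treewidth.

4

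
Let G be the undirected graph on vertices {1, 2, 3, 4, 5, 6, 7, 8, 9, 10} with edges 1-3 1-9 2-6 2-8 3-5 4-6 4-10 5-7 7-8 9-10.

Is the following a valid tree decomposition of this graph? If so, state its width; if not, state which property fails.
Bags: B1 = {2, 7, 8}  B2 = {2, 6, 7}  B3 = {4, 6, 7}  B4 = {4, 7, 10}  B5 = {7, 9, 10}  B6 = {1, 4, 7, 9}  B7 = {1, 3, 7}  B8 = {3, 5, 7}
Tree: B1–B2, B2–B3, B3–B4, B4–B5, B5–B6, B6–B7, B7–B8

No — bags containing vertex 4 are not connected in the tree.

A tree decomposition must satisfy three properties: every vertex lies in some bag; for every edge, both endpoints lie together in some bag; and for every vertex, the bags containing it form a connected subtree. Here bags containing vertex 4 are not connected in the tree, so the decomposition is invalid.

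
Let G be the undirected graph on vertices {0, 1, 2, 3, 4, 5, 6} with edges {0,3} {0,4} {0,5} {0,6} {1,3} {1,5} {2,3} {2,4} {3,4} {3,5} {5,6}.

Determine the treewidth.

A width-2 tree decomposition is:
Bags: B1 = {2, 3, 4}  B2 = {0, 3, 4}  B3 = {0, 3, 5}  B4 = {1, 3, 5}  B5 = {0, 5, 6}
Tree: B1–B2, B2–B3, B3–B4, B3–B5
The largest bag has 3 vertices, giving width 2; this decomposition certifies tw(G) ≤ 2. For the lower bound, the 3 vertices {0, 3, 4} are pairwise adjacent, and any tree decomposition puts a clique entirely inside one bag — forcing width ≥ 2. The upper and lower bounds meet at 2, so that is the treewidth.

2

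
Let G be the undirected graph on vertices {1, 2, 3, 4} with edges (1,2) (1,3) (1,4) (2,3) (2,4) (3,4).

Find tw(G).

3

A width-3 tree decomposition is:
Bags: B1 = {1, 2, 3, 4}
Tree: (single bag)
With just one bag of size 4, the width is 4 − 1 = 3, so tw(G) ≤ 3. On the other hand G contains the 4-clique {1, 2, 3, 4}. A clique must lie in a single bag of any decomposition, so no decomposition can have width below 3. Combining the bounds, tw(G) = 3.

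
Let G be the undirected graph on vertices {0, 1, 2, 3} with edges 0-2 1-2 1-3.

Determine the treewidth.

A width-1 tree decomposition is:
Bags: B1 = {1, 3}  B2 = {1, 2}  B3 = {0, 2}
Tree: B1–B2, B2–B3
Each bag holds 2 vertices, so the decomposition has width 1, which upper-bounds the treewidth. Any graph with an edge has treewidth ≥ 1, and G has the edge 3–1. Hence tw(G) = 1 exactly.

1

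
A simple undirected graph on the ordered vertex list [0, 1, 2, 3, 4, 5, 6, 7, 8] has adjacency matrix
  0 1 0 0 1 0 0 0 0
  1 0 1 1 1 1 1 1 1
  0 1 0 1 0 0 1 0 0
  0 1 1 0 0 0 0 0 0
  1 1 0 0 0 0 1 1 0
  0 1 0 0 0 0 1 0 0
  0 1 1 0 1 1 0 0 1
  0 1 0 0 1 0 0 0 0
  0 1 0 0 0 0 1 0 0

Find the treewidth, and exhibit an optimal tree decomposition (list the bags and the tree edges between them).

Every bag has size at most 3, so the width is 3 − 1 = 2 and tw(G) ≤ 2. For the lower bound, the 3 vertices {0, 1, 4} are pairwise adjacent, and any tree decomposition puts a clique entirely inside one bag — forcing width ≥ 2. Hence tw(G) = 2 exactly.

Treewidth 2.
Bags: B1 = {1, 4, 6}  B2 = {1, 2, 6}  B3 = {0, 1, 4}  B4 = {1, 2, 3}  B5 = {1, 5, 6}  B6 = {1, 4, 7}  B7 = {1, 6, 8}
Tree: B1–B2, B1–B3, B2–B4, B2–B5, B3–B6, B1–B7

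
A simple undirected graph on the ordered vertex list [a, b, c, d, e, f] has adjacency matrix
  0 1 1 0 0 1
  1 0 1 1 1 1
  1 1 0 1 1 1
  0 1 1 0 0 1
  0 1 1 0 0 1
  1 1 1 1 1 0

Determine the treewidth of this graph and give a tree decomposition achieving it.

Treewidth 3.
One optimal decomposition is:
Bags: B1 = {a, b, c, f}  B2 = {b, c, e, f}  B3 = {b, c, d, f}
Tree: B1–B2, B2–B3

Every bag has size at most 4, so the width is 4 − 1 = 3 and tw(G) ≤ 3. For the lower bound, the 4 vertices {b, c, d, f} are pairwise adjacent, and any tree decomposition puts a clique entirely inside one bag — forcing width ≥ 3. Therefore the treewidth is 3.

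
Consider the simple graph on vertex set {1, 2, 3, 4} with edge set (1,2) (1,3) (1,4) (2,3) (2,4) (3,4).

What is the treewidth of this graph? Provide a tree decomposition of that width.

A single bag containing all 4 vertices is trivially a valid decomposition of width 3. For the lower bound, the 4 vertices {1, 2, 3, 4} are pairwise adjacent, and any tree decomposition puts a clique entirely inside one bag — forcing width ≥ 3. Hence tw(G) = 3 exactly.

Treewidth 3.
One optimal decomposition is:
Bags: B1 = {1, 2, 3, 4}
Tree: (single bag)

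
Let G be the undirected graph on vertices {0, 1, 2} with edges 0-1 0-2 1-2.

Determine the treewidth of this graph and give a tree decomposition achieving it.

Treewidth 2.
One optimal decomposition is:
Bags: B1 = {0, 1, 2}
Tree: (single bag)

A single bag containing all 3 vertices is trivially a valid decomposition of width 2. For the lower bound, the 3 vertices {0, 1, 2} are pairwise adjacent, and any tree decomposition puts a clique entirely inside one bag — forcing width ≥ 2. Hence tw(G) = 2 exactly.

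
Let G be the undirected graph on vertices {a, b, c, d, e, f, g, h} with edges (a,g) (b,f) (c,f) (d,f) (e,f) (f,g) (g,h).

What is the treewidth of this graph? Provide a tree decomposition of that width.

Every bag has size at most 2, so the width is 2 − 1 = 1 and tw(G) ≤ 1. Since G has at least one edge (e.g. g–f), it is not an edgeless graph, so tw(G) ≥ 1. Hence tw(G) = 1 exactly.

Treewidth 1.
Bags: B1 = {f, g}  B2 = {d, f}  B3 = {c, f}  B4 = {a, g}  B5 = {e, f}  B6 = {g, h}  B7 = {b, f}
Tree: B1–B2, B2–B3, B1–B4, B3–B5, B4–B6, B1–B7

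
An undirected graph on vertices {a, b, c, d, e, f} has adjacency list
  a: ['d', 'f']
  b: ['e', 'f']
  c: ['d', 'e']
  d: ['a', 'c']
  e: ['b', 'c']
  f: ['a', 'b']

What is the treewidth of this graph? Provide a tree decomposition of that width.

Treewidth 2.
One such decomposition:
Bags: B1 = {c, d, e}  B2 = {b, d, e}  B3 = {b, d, f}  B4 = {a, d, f}
Tree: B1–B2, B2–B3, B3–B4

Every bag has size at most 3, so the width is 3 − 1 = 2 and tw(G) ≤ 2. For the lower bound, G contains the cycle d–c–e–b–f–a–d, so G is not a forest; only forests have treewidth ≤ 1, hence tw(G) ≥ 2. Combining the bounds, tw(G) = 2.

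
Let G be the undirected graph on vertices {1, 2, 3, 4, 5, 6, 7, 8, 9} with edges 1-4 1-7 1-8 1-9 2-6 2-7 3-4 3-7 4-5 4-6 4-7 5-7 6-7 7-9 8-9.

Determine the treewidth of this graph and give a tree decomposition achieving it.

Treewidth 2.
One optimal decomposition is:
Bags: B1 = {1, 4, 7}  B2 = {4, 6, 7}  B3 = {2, 6, 7}  B4 = {1, 7, 9}  B5 = {4, 5, 7}  B6 = {1, 8, 9}  B7 = {3, 4, 7}
Tree: B1–B2, B2–B3, B1–B4, B1–B5, B4–B6, B5–B7

Each bag holds 3 vertices, so the decomposition has width 2, which upper-bounds the treewidth. For the lower bound, the 3 vertices {1, 8, 9} are pairwise adjacent, and any tree decomposition puts a clique entirely inside one bag — forcing width ≥ 2. Therefore the treewidth is 2.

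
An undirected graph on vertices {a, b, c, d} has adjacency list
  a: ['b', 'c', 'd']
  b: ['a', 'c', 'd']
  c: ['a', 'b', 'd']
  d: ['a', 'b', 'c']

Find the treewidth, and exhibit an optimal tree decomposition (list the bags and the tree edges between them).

Treewidth 3.
One such decomposition:
Bags: B1 = {a, b, c, d}
Tree: (single bag)

With just one bag of size 4, the width is 4 − 1 = 3, so tw(G) ≤ 3. For the lower bound, the 4 vertices {a, b, c, d} are pairwise adjacent, and any tree decomposition puts a clique entirely inside one bag — forcing width ≥ 3. The upper and lower bounds meet at 3, so that is the treewidth.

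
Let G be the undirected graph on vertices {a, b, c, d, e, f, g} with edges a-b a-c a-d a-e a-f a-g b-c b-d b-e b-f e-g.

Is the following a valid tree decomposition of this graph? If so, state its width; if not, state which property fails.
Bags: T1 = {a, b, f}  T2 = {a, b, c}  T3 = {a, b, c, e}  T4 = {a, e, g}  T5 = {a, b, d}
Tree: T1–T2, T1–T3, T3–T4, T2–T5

No — bags containing vertex c are not connected in the tree.

A tree decomposition must satisfy three properties: every vertex lies in some bag; for every edge, both endpoints lie together in some bag; and for every vertex, the bags containing it form a connected subtree. Here bags containing vertex c are not connected in the tree, so the decomposition is invalid.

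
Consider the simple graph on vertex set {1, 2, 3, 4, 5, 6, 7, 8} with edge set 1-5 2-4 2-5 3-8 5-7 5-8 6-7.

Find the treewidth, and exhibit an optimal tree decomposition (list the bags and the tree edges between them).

Treewidth 1.
Bags: B1 = {5, 8}  B2 = {2, 5}  B3 = {1, 5}  B4 = {5, 7}  B5 = {6, 7}  B6 = {3, 8}  B7 = {2, 4}
Tree: B1–B2, B1–B3, B1–B4, B4–B5, B1–B6, B2–B7

The largest bag has 2 vertices, giving width 1; this decomposition certifies tw(G) ≤ 1. G has an edge, so its treewidth is at least 1. Therefore the treewidth is 1.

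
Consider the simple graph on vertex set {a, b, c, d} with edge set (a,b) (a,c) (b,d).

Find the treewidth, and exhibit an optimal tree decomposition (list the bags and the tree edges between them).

Treewidth 1.
Bags: B1 = {b, d}  B2 = {a, b}  B3 = {a, c}
Tree: B1–B2, B2–B3

The largest bag has 2 vertices, giving width 1; this decomposition certifies tw(G) ≤ 1. Since G has at least one edge (e.g. d–b), it is not an edgeless graph, so tw(G) ≥ 1. Therefore the treewidth is 1.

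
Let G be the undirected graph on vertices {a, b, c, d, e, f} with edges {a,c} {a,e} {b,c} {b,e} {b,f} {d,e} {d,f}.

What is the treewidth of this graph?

A width-2 tree decomposition is:
Bags: B1 = {d, e, f}  B2 = {b, e, f}  B3 = {a, b, e}  B4 = {a, b, c}
Tree: B1–B2, B2–B3, B3–B4
Each bag holds 3 vertices, so the decomposition has width 2, which upper-bounds the treewidth. The edges d–f–b–e–d form a cycle, so G is not a tree and its treewidth is at least 2. The upper and lower bounds meet at 2, so that is the treewidth.

2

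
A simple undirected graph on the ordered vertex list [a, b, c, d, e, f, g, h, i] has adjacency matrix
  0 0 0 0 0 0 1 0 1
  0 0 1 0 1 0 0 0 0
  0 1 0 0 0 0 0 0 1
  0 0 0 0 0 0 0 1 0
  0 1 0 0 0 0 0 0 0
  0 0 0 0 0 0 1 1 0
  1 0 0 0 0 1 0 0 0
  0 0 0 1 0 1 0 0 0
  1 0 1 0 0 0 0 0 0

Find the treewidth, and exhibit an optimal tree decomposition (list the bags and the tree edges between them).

The largest bag has 2 vertices, giving width 1; this decomposition certifies tw(G) ≤ 1. Since G has at least one edge (e.g. d–h), it is not an edgeless graph, so tw(G) ≥ 1. The upper and lower bounds meet at 1, so that is the treewidth.

Treewidth 1.
Bags: B1 = {d, h}  B2 = {f, h}  B3 = {f, g}  B4 = {a, g}  B5 = {a, i}  B6 = {c, i}  B7 = {b, c}  B8 = {b, e}
Tree: B1–B2, B2–B3, B3–B4, B4–B5, B5–B6, B6–B7, B7–B8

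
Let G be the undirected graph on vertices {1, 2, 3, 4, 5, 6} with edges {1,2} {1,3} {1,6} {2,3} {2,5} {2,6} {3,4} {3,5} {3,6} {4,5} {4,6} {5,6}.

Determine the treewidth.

3

A width-3 tree decomposition is:
Bags: B1 = {3, 4, 5, 6}  B2 = {2, 3, 5, 6}  B3 = {1, 2, 3, 6}
Tree: B1–B2, B2–B3
Every bag has size at most 4, so the width is 4 − 1 = 3 and tw(G) ≤ 3. On the other hand G contains the 4-clique {1, 2, 3, 6}. A clique must lie in a single bag of any decomposition, so no decomposition can have width below 3. Therefore the treewidth is 3.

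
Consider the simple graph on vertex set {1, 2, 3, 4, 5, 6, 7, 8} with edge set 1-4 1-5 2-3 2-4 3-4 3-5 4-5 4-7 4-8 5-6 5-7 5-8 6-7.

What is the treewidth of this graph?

A width-2 tree decomposition is:
Bags: B1 = {3, 4, 5}  B2 = {4, 5, 7}  B3 = {1, 4, 5}  B4 = {5, 6, 7}  B5 = {2, 3, 4}  B6 = {4, 5, 8}
Tree: B1–B2, B1–B3, B2–B4, B1–B5, B2–B6
The largest bag has 3 vertices, giving width 2; this decomposition certifies tw(G) ≤ 2. For the lower bound, the 3 vertices {2, 3, 4} are pairwise adjacent, and any tree decomposition puts a clique entirely inside one bag — forcing width ≥ 2. Combining the bounds, tw(G) = 2.

2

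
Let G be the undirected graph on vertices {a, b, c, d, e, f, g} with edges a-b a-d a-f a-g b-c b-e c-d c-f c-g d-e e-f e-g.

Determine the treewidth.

3

A width-3 tree decomposition is:
Bags: B1 = {a, b, c, e}  B2 = {a, c, d, e}  B3 = {a, c, e, g}  B4 = {a, c, e, f}
Tree: B1–B2, B2–B3, B3–B4
Every bag has size at most 4, so the width is 4 − 1 = 3 and tw(G) ≤ 3. For the lower bound: the 4 vertex sets {b,c}, {a,d}, {e}, {g} are disjoint, each induces a connected subgraph, and every pair is joined by at least one edge of G. Contracting each set to a single vertex therefore yields K_{4} as a minor, and since treewidth is minor-monotone, tw(G) ≥ tw(K_{4}) = 3. Combining the bounds, tw(G) = 3.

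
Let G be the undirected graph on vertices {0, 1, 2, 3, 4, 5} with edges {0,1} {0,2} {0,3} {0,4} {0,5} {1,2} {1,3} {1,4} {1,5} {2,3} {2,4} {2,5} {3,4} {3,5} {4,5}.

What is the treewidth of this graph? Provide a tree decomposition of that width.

Treewidth 5.
One such decomposition:
Bags: B1 = {0, 1, 2, 3, 4, 5}
Tree: (single bag)

With just one bag of size 6, the width is 6 − 1 = 5, so tw(G) ≤ 5. For the lower bound, the 6 vertices {0, 1, 2, 3, 4, 5} are pairwise adjacent, and any tree decomposition puts a clique entirely inside one bag — forcing width ≥ 5. The upper and lower bounds meet at 5, so that is the treewidth.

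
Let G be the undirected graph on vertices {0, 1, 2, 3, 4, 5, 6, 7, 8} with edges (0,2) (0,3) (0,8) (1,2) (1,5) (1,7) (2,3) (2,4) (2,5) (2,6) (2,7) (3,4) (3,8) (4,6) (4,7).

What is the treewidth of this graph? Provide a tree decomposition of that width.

Every bag has size at most 3, so the width is 3 − 1 = 2 and tw(G) ≤ 2. On the other hand G contains the 3-clique {0, 3, 8}. A clique must lie in a single bag of any decomposition, so no decomposition can have width below 2. Therefore the treewidth is 2.

Treewidth 2.
One such decomposition:
Bags: B1 = {2, 4, 7}  B2 = {2, 3, 4}  B3 = {0, 2, 3}  B4 = {1, 2, 7}  B5 = {0, 3, 8}  B6 = {2, 4, 6}  B7 = {1, 2, 5}
Tree: B1–B2, B2–B3, B1–B4, B3–B5, B2–B6, B4–B7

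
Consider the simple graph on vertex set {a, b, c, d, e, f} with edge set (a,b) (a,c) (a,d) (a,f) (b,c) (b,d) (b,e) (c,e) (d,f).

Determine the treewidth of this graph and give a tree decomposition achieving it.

Each bag holds 3 vertices, so the decomposition has width 2, which upper-bounds the treewidth. Conversely, {b, c, e} is a clique of size 3, and the vertices of any clique must share a bag in every tree decomposition; so some bag has ≥ 3 vertices and tw(G) ≥ 2. Therefore the treewidth is 2.

Treewidth 2.
One such decomposition:
Bags: B1 = {a, b, d}  B2 = {a, d, f}  B3 = {a, b, c}  B4 = {b, c, e}
Tree: B1–B2, B1–B3, B3–B4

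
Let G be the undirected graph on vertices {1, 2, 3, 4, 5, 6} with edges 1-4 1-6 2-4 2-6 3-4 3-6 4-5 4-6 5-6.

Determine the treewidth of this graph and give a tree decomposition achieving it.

Each bag holds 3 vertices, so the decomposition has width 2, which upper-bounds the treewidth. On the other hand G contains the 3-clique {1, 4, 6}. A clique must lie in a single bag of any decomposition, so no decomposition can have width below 2. The upper and lower bounds meet at 2, so that is the treewidth.

Treewidth 2.
One optimal decomposition is:
Bags: B1 = {3, 4, 6}  B2 = {1, 4, 6}  B3 = {2, 4, 6}  B4 = {4, 5, 6}
Tree: B1–B2, B1–B3, B2–B4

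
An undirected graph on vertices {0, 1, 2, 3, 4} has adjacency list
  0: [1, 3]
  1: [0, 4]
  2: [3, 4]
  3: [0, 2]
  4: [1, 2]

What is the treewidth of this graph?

2

A width-2 tree decomposition is:
Bags: B1 = {0, 2, 3}  B2 = {0, 1, 2}  B3 = {1, 2, 4}
Tree: B1–B2, B2–B3
Each bag holds 3 vertices, so the decomposition has width 2, which upper-bounds the treewidth. Since 2–3–0–1–4–2 is a cycle in G, G is not acyclic. Forests are exactly the graphs of treewidth ≤ 1, so tw(G) ≥ 2. Therefore the treewidth is 2.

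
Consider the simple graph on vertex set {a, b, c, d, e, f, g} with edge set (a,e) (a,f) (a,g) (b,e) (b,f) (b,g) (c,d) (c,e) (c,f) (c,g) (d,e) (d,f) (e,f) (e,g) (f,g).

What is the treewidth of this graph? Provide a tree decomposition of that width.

Treewidth 3.
Bags: B1 = {a, e, f, g}  B2 = {b, e, f, g}  B3 = {c, e, f, g}  B4 = {c, d, e, f}
Tree: B1–B2, B1–B3, B3–B4

The largest bag has 4 vertices, giving width 3; this decomposition certifies tw(G) ≤ 3. Conversely, {c, d, e, f} is a clique of size 4, and the vertices of any clique must share a bag in every tree decomposition; so some bag has ≥ 4 vertices and tw(G) ≥ 3. Combining the bounds, tw(G) = 3.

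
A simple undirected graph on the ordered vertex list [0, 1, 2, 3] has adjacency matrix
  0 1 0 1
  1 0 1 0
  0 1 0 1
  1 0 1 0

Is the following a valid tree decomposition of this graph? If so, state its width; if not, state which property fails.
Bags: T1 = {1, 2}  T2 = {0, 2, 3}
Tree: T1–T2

No — edge (0,1) lies in no bag.

A tree decomposition must satisfy three properties: every vertex lies in some bag; for every edge, both endpoints lie together in some bag; and for every vertex, the bags containing it form a connected subtree. Here edge (0,1) lies in no bag, so the decomposition is invalid.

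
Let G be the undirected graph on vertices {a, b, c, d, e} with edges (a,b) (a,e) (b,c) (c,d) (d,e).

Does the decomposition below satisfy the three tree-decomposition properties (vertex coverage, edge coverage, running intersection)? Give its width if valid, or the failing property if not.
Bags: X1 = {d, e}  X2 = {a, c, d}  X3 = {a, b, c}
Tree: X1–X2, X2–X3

No — edge (a,e) lies in no bag.

A tree decomposition must satisfy three properties: every vertex lies in some bag; for every edge, both endpoints lie together in some bag; and for every vertex, the bags containing it form a connected subtree. Here edge (a,e) lies in no bag, so the decomposition is invalid.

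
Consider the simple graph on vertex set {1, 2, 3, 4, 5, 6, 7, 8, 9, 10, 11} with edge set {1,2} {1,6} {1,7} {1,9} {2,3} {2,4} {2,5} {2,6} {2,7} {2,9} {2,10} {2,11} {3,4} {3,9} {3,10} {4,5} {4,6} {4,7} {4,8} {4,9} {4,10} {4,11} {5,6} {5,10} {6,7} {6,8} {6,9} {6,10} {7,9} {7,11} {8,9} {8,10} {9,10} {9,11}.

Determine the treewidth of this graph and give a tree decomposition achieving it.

Each bag holds 5 vertices, so the decomposition has width 4, which upper-bounds the treewidth. On the other hand G contains the 5-clique {4, 6, 8, 9, 10}. A clique must lie in a single bag of any decomposition, so no decomposition can have width below 4. Hence tw(G) = 4 exactly.

Treewidth 4.
One optimal decomposition is:
Bags: B1 = {2, 4, 6, 9, 10}  B2 = {2, 4, 6, 7, 9}  B3 = {2, 3, 4, 9, 10}  B4 = {2, 4, 7, 9, 11}  B5 = {2, 4, 5, 6, 10}  B6 = {1, 2, 6, 7, 9}  B7 = {4, 6, 8, 9, 10}
Tree: B1–B2, B1–B3, B2–B4, B1–B5, B2–B6, B1–B7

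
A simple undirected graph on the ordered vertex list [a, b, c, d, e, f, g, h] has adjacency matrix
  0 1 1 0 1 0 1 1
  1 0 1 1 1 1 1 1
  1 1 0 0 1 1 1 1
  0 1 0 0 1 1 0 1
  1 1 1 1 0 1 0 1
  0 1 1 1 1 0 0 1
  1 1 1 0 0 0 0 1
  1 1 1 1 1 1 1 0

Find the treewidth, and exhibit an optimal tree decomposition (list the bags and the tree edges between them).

Treewidth 4.
Bags: B1 = {a, b, c, g, h}  B2 = {a, b, c, e, h}  B3 = {b, c, e, f, h}  B4 = {b, d, e, f, h}
Tree: B1–B2, B2–B3, B3–B4

The largest bag has 5 vertices, giving width 4; this decomposition certifies tw(G) ≤ 4. On the other hand G contains the 5-clique {b, d, e, f, h}. A clique must lie in a single bag of any decomposition, so no decomposition can have width below 4. Hence tw(G) = 4 exactly.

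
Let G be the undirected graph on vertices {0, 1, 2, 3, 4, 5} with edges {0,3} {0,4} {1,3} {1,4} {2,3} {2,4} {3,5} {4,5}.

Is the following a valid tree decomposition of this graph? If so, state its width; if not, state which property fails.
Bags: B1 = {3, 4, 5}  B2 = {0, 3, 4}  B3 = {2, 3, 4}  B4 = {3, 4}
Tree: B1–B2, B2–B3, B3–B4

A tree decomposition must satisfy three properties: every vertex lies in some bag; for every edge, both endpoints lie together in some bag; and for every vertex, the bags containing it form a connected subtree. Here vertex 1 appears in no bag, so the decomposition is invalid.

No — vertex 1 appears in no bag.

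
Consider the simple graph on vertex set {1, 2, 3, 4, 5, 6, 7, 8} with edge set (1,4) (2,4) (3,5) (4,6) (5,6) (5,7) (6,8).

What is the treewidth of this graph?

1

A width-1 tree decomposition is:
Bags: B1 = {5, 6}  B2 = {4, 6}  B3 = {5, 7}  B4 = {3, 5}  B5 = {1, 4}  B6 = {2, 4}  B7 = {6, 8}
Tree: B1–B2, B1–B3, B1–B4, B2–B5, B5–B6, B1–B7
The largest bag has 2 vertices, giving width 1; this decomposition certifies tw(G) ≤ 1. Since G has at least one edge (e.g. 5–6), it is not an edgeless graph, so tw(G) ≥ 1. The upper and lower bounds meet at 1, so that is the treewidth.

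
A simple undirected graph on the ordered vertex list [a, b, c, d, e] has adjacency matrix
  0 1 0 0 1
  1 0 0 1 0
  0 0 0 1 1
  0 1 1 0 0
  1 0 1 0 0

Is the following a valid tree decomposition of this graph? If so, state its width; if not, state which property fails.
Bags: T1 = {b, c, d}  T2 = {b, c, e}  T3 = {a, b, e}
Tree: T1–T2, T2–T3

Vertex coverage: the bags together contain {a, b, c, d, e}, the full vertex set. Edge coverage: each edge of G has both endpoints in at least one bag. Running intersection: for every vertex, the bags containing it form a connected subtree. All three properties hold, so this is a valid tree decomposition of width max|bag| − 1 = 2, and hence tw(G) ≤ 2.

Yes; width 2.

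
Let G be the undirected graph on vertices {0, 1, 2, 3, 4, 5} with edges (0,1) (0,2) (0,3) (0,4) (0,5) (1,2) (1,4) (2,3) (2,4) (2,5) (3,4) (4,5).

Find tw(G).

A width-3 tree decomposition is:
Bags: B1 = {0, 2, 3, 4}  B2 = {0, 1, 2, 4}  B3 = {0, 2, 4, 5}
Tree: B1–B2, B1–B3
The largest bag has 4 vertices, giving width 3; this decomposition certifies tw(G) ≤ 3. For the lower bound, the 4 vertices {0, 1, 2, 4} are pairwise adjacent, and any tree decomposition puts a clique entirely inside one bag — forcing width ≥ 3. Hence tw(G) = 3 exactly.

3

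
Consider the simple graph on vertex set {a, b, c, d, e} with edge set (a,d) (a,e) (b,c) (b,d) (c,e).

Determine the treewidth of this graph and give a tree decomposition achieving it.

Treewidth 2.
One such decomposition:
Bags: B1 = {b, c, d}  B2 = {a, c, d}  B3 = {a, c, e}
Tree: B1–B2, B2–B3

The largest bag has 3 vertices, giving width 2; this decomposition certifies tw(G) ≤ 2. The edges c–b–d–a–e–c form a cycle, so G is not a tree and its treewidth is at least 2. The upper and lower bounds meet at 2, so that is the treewidth.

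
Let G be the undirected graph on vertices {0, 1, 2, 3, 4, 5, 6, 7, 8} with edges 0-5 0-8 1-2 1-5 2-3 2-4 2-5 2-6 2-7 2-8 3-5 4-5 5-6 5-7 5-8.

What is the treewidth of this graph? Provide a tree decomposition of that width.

Every bag has size at most 3, so the width is 3 − 1 = 2 and tw(G) ≤ 2. Conversely, {0, 5, 8} is a clique of size 3, and the vertices of any clique must share a bag in every tree decomposition; so some bag has ≥ 3 vertices and tw(G) ≥ 2. Hence tw(G) = 2 exactly.

Treewidth 2.
Bags: B1 = {2, 3, 5}  B2 = {2, 5, 6}  B3 = {1, 2, 5}  B4 = {2, 4, 5}  B5 = {2, 5, 7}  B6 = {2, 5, 8}  B7 = {0, 5, 8}
Tree: B1–B2, B1–B3, B3–B4, B3–B5, B3–B6, B6–B7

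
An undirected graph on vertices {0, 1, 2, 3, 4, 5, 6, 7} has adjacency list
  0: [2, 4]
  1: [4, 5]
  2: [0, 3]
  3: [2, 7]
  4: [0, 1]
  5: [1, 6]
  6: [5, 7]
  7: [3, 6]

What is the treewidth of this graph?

2

A width-2 tree decomposition is:
Bags: B1 = {1, 4, 5}  B2 = {4, 5, 6}  B3 = {4, 6, 7}  B4 = {3, 4, 7}  B5 = {2, 3, 4}  B6 = {0, 2, 4}
Tree: B1–B2, B2–B3, B3–B4, B4–B5, B5–B6
Every bag has size at most 3, so the width is 3 − 1 = 2 and tw(G) ≤ 2. For the lower bound, G contains the cycle 4–1–5–6–7–3–2–0–4, so G is not a forest; only forests have treewidth ≤ 1, hence tw(G) ≥ 2. Therefore the treewidth is 2.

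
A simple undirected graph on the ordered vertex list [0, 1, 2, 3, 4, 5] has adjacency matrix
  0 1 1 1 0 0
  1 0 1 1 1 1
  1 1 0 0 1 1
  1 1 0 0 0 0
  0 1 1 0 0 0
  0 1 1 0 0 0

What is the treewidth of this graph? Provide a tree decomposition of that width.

Treewidth 2.
One optimal decomposition is:
Bags: B1 = {0, 1, 2}  B2 = {1, 2, 4}  B3 = {1, 2, 5}  B4 = {0, 1, 3}
Tree: B1–B2, B1–B3, B1–B4

Each bag holds 3 vertices, so the decomposition has width 2, which upper-bounds the treewidth. On the other hand G contains the 3-clique {0, 1, 2}. A clique must lie in a single bag of any decomposition, so no decomposition can have width below 2. Combining the bounds, tw(G) = 2.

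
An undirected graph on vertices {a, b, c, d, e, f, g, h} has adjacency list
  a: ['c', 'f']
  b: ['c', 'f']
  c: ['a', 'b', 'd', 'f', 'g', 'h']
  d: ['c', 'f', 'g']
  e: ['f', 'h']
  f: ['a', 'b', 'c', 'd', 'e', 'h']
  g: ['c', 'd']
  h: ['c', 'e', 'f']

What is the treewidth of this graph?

A width-2 tree decomposition is:
Bags: B1 = {c, f, h}  B2 = {e, f, h}  B3 = {c, d, f}  B4 = {a, c, f}  B5 = {c, d, g}  B6 = {b, c, f}
Tree: B1–B2, B1–B3, B1–B4, B3–B5, B3–B6
Every bag has size at most 3, so the width is 3 − 1 = 2 and tw(G) ≤ 2. On the other hand G contains the 3-clique {c, d, g}. A clique must lie in a single bag of any decomposition, so no decomposition can have width below 2. The upper and lower bounds meet at 2, so that is the treewidth.

2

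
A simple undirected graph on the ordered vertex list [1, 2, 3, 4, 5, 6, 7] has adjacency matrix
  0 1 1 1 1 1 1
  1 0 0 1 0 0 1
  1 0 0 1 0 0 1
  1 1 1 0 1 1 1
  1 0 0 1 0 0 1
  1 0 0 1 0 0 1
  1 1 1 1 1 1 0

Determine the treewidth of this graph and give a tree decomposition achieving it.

Each bag holds 4 vertices, so the decomposition has width 3, which upper-bounds the treewidth. On the other hand G contains the 4-clique {1, 2, 4, 7}. A clique must lie in a single bag of any decomposition, so no decomposition can have width below 3. Therefore the treewidth is 3.

Treewidth 3.
One optimal decomposition is:
Bags: B1 = {1, 4, 6, 7}  B2 = {1, 3, 4, 7}  B3 = {1, 4, 5, 7}  B4 = {1, 2, 4, 7}
Tree: B1–B2, B2–B3, B2–B4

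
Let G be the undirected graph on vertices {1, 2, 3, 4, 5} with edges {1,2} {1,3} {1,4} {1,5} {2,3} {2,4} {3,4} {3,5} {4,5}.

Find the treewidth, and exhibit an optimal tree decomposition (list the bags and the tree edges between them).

Each bag holds 4 vertices, so the decomposition has width 3, which upper-bounds the treewidth. For the lower bound, the 4 vertices {1, 2, 3, 4} are pairwise adjacent, and any tree decomposition puts a clique entirely inside one bag — forcing width ≥ 3. Therefore the treewidth is 3.

Treewidth 3.
One such decomposition:
Bags: B1 = {1, 2, 3, 4}  B2 = {1, 3, 4, 5}
Tree: B1–B2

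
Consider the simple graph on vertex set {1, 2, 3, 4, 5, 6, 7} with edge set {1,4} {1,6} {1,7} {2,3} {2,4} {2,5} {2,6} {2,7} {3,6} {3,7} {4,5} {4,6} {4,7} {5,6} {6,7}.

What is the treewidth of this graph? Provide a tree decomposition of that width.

Every bag has size at most 4, so the width is 4 − 1 = 3 and tw(G) ≤ 3. For the lower bound, the 4 vertices {1, 4, 6, 7} are pairwise adjacent, and any tree decomposition puts a clique entirely inside one bag — forcing width ≥ 3. Combining the bounds, tw(G) = 3.

Treewidth 3.
One optimal decomposition is:
Bags: B1 = {2, 4, 5, 6}  B2 = {2, 4, 6, 7}  B3 = {2, 3, 6, 7}  B4 = {1, 4, 6, 7}
Tree: B1–B2, B2–B3, B2–B4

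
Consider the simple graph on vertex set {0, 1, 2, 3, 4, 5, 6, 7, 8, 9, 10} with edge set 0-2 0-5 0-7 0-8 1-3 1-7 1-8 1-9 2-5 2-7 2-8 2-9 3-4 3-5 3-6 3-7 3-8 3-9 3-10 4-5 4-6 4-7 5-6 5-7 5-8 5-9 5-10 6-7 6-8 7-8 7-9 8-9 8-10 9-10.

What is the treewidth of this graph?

A width-4 tree decomposition is:
Bags: B1 = {2, 5, 7, 8, 9}  B2 = {3, 5, 7, 8, 9}  B3 = {3, 5, 8, 9, 10}  B4 = {3, 5, 6, 7, 8}  B5 = {3, 4, 5, 6, 7}  B6 = {0, 2, 5, 7, 8}  B7 = {1, 3, 7, 8, 9}
Tree: B1–B2, B2–B3, B2–B4, B4–B5, B1–B6, B2–B7
The largest bag has 5 vertices, giving width 4; this decomposition certifies tw(G) ≤ 4. For the lower bound, the 5 vertices {1, 3, 7, 8, 9} are pairwise adjacent, and any tree decomposition puts a clique entirely inside one bag — forcing width ≥ 4. Hence tw(G) = 4 exactly.

4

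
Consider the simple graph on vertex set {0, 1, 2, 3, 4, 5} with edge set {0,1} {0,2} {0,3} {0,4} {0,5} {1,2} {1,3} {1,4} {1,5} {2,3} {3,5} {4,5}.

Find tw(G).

A width-3 tree decomposition is:
Bags: B1 = {0, 1, 2, 3}  B2 = {0, 1, 3, 5}  B3 = {0, 1, 4, 5}
Tree: B1–B2, B2–B3
Each bag holds 4 vertices, so the decomposition has width 3, which upper-bounds the treewidth. Conversely, {0, 1, 2, 3} is a clique of size 4, and the vertices of any clique must share a bag in every tree decomposition; so some bag has ≥ 4 vertices and tw(G) ≥ 3. The upper and lower bounds meet at 3, so that is the treewidth.

3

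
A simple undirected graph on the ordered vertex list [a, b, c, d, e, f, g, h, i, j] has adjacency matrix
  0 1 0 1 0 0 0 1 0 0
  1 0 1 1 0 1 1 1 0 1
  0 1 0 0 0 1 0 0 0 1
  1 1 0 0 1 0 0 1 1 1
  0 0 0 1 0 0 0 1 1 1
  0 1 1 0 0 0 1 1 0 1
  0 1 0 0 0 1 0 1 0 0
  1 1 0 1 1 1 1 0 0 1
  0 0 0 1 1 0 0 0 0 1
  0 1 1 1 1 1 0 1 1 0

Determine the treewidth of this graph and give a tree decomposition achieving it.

Treewidth 3.
One such decomposition:
Bags: B1 = {b, f, h, j}  B2 = {b, d, h, j}  B3 = {d, e, h, j}  B4 = {d, e, i, j}  B5 = {b, f, g, h}  B6 = {b, c, f, j}  B7 = {a, b, d, h}
Tree: B1–B2, B2–B3, B3–B4, B1–B5, B1–B6, B2–B7

Every bag has size at most 4, so the width is 4 − 1 = 3 and tw(G) ≤ 3. Conversely, {d, e, h, j} is a clique of size 4, and the vertices of any clique must share a bag in every tree decomposition; so some bag has ≥ 4 vertices and tw(G) ≥ 3. Therefore the treewidth is 3.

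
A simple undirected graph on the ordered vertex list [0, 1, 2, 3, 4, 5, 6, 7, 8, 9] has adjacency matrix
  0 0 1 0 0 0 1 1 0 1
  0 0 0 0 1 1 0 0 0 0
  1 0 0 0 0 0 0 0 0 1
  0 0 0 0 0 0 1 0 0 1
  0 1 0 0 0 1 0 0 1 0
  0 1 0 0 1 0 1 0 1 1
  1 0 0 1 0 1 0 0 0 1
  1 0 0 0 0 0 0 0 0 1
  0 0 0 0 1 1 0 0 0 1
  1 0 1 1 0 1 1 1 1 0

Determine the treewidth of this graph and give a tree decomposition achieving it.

Each bag holds 3 vertices, so the decomposition has width 2, which upper-bounds the treewidth. On the other hand G contains the 3-clique {1, 4, 5}. A clique must lie in a single bag of any decomposition, so no decomposition can have width below 2. Hence tw(G) = 2 exactly.

Treewidth 2.
Bags: B1 = {5, 6, 9}  B2 = {5, 8, 9}  B3 = {0, 6, 9}  B4 = {4, 5, 8}  B5 = {0, 7, 9}  B6 = {0, 2, 9}  B7 = {1, 4, 5}  B8 = {3, 6, 9}
Tree: B1–B2, B1–B3, B2–B4, B3–B5, B3–B6, B4–B7, B3–B8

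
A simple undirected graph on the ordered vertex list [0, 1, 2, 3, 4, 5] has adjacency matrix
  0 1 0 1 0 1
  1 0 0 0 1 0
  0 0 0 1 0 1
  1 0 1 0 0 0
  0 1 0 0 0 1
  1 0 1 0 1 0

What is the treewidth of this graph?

2

A width-2 tree decomposition is:
Bags: B1 = {0, 1, 4}  B2 = {0, 4, 5}  B3 = {0, 3, 5}  B4 = {2, 3, 5}
Tree: B1–B2, B2–B3, B3–B4
Every bag has size at most 3, so the width is 3 − 1 = 2 and tw(G) ≤ 2. For the lower bound, G contains the cycle 1–4–5–0–1, so G is not a forest; only forests have treewidth ≤ 1, hence tw(G) ≥ 2. The upper and lower bounds meet at 2, so that is the treewidth.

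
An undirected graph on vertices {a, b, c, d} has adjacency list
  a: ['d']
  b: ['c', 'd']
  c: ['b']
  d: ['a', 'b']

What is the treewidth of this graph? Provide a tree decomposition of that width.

Treewidth 1.
Bags: B1 = {b, c}  B2 = {b, d}  B3 = {a, d}
Tree: B1–B2, B2–B3

The largest bag has 2 vertices, giving width 1; this decomposition certifies tw(G) ≤ 1. Any graph with an edge has treewidth ≥ 1, and G has the edge b–c. Combining the bounds, tw(G) = 1.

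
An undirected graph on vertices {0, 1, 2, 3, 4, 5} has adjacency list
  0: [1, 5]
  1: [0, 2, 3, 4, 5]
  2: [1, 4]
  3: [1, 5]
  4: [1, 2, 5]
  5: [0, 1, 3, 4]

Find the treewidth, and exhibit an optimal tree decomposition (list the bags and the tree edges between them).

Treewidth 2.
Bags: B1 = {0, 1, 5}  B2 = {1, 4, 5}  B3 = {1, 3, 5}  B4 = {1, 2, 4}
Tree: B1–B2, B1–B3, B2–B4

The largest bag has 3 vertices, giving width 2; this decomposition certifies tw(G) ≤ 2. Conversely, {1, 2, 4} is a clique of size 3, and the vertices of any clique must share a bag in every tree decomposition; so some bag has ≥ 3 vertices and tw(G) ≥ 2. The upper and lower bounds meet at 2, so that is the treewidth.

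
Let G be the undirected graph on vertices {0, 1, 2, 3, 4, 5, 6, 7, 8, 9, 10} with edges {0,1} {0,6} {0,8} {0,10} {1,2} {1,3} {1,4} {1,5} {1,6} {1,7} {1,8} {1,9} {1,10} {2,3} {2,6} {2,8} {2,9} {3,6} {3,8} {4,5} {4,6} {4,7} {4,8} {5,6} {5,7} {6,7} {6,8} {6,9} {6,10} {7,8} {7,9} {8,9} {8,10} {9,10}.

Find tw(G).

4

A width-4 tree decomposition is:
Bags: B1 = {1, 2, 6, 8, 9}  B2 = {1, 6, 7, 8, 9}  B3 = {1, 4, 6, 7, 8}  B4 = {1, 4, 5, 6, 7}  B5 = {1, 2, 3, 6, 8}  B6 = {1, 6, 8, 9, 10}  B7 = {0, 1, 6, 8, 10}
Tree: B1–B2, B2–B3, B3–B4, B1–B5, B1–B6, B6–B7
The largest bag has 5 vertices, giving width 4; this decomposition certifies tw(G) ≤ 4. On the other hand G contains the 5-clique {0, 1, 6, 8, 10}. A clique must lie in a single bag of any decomposition, so no decomposition can have width below 4. Therefore the treewidth is 4.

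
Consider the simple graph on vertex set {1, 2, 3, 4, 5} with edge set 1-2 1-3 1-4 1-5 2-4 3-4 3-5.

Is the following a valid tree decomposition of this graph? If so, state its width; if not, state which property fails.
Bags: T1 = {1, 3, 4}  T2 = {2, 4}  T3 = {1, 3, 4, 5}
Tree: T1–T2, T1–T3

No — edge (1,2) lies in no bag.

A tree decomposition must satisfy three properties: every vertex lies in some bag; for every edge, both endpoints lie together in some bag; and for every vertex, the bags containing it form a connected subtree. Here edge (1,2) lies in no bag, so the decomposition is invalid.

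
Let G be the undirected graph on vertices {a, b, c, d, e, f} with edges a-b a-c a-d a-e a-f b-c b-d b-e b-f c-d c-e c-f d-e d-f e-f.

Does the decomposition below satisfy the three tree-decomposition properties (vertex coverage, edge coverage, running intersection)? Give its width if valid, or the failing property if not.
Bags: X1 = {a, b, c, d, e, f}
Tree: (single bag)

Vertex coverage: the bags together contain {a, b, c, d, e, f}, the full vertex set. Edge coverage: each edge of G has both endpoints in at least one bag. Running intersection: for every vertex, the bags containing it form a connected subtree. All three properties hold, so this is a valid tree decomposition of width max|bag| − 1 = 5, and hence tw(G) ≤ 5.

Yes; width 5.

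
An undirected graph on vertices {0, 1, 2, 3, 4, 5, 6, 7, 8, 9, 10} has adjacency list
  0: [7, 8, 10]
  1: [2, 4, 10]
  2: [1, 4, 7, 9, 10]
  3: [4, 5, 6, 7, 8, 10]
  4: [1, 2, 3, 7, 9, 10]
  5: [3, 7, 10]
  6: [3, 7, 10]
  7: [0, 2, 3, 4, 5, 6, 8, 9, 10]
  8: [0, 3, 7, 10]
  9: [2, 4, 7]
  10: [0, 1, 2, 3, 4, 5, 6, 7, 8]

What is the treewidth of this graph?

A width-3 tree decomposition is:
Bags: B1 = {3, 4, 7, 10}  B2 = {3, 7, 8, 10}  B3 = {2, 4, 7, 10}  B4 = {2, 4, 7, 9}  B5 = {0, 7, 8, 10}  B6 = {3, 6, 7, 10}  B7 = {3, 5, 7, 10}  B8 = {1, 2, 4, 10}
Tree: B1–B2, B1–B3, B3–B4, B2–B5, B2–B6, B2–B7, B3–B8
The largest bag has 4 vertices, giving width 3; this decomposition certifies tw(G) ≤ 3. On the other hand G contains the 4-clique {1, 2, 4, 10}. A clique must lie in a single bag of any decomposition, so no decomposition can have width below 3. Hence tw(G) = 3 exactly.

3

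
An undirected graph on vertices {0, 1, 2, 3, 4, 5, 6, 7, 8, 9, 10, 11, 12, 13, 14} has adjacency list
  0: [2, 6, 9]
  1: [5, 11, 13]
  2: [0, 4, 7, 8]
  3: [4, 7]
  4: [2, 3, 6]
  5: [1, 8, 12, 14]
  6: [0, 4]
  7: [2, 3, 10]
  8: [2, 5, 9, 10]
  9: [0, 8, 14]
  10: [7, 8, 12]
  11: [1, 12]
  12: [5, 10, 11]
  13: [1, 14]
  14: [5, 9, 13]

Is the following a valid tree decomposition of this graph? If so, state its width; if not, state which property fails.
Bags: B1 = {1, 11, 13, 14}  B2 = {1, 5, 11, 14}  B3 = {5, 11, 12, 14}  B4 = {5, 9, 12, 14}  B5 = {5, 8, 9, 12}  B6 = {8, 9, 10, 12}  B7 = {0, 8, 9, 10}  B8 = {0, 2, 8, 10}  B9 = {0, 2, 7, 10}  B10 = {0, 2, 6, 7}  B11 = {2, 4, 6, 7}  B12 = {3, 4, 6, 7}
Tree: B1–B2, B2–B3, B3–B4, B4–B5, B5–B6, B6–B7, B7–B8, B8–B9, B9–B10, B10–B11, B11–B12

Every vertex of G appears in some bag (union = {0, 1, 2, 3, 4, 5, 6, 7, 8, 9, 10, 11, 12, 13, 14}); every edge is covered by a bag; and for each vertex v the set of bags containing v is connected in the bag tree. The decomposition is therefore valid. The largest bag has 4 vertices, so the width is 3.

Yes; width 3.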